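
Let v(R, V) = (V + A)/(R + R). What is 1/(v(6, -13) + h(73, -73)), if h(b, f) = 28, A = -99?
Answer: 3/56 ≈ 0.053571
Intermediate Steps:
v(R, V) = (-99 + V)/(2*R) (v(R, V) = (V - 99)/(R + R) = (-99 + V)/((2*R)) = (-99 + V)*(1/(2*R)) = (-99 + V)/(2*R))
1/(v(6, -13) + h(73, -73)) = 1/((½)*(-99 - 13)/6 + 28) = 1/((½)*(⅙)*(-112) + 28) = 1/(-28/3 + 28) = 1/(56/3) = 3/56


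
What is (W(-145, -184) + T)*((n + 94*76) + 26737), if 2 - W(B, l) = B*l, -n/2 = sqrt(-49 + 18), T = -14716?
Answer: -1402470114 + 82788*I*sqrt(31) ≈ -1.4025e+9 + 4.6094e+5*I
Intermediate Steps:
n = -2*I*sqrt(31) (n = -2*sqrt(-49 + 18) = -2*I*sqrt(31) ≈ -11.136*I)
W(B, l) = 2 - B*l
(W(-145, -184) + T)*((n + 94*76) + 26737) = ((2 - 1*(-145)*(-184)) - 14716)*((-2*I*sqrt(31) + 94*76) + 26737) = ((2 - 26680) - 14716)*((-2*I*sqrt(31) + 7144) + 26737) = (-26678 - 14716)*((7144 - 2*I*sqrt(31)) + 26737) = -41394*(33881 - 2*I*sqrt(31)) = -1402470114 + 82788*I*sqrt(31)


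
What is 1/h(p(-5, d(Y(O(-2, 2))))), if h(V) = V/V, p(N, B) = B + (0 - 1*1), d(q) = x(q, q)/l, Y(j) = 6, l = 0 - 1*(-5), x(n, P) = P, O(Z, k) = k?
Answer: 1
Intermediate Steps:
l = 5 (l = 0 + 5 = 5)
d(q) = q/5
p(N, B) = -1 + B (p(N, B) = B + (0 - 1) = B - 1 = -1 + B)
h(V) = 1
1/h(p(-5, d(Y(O(-2, 2))))) = 1/1 = 1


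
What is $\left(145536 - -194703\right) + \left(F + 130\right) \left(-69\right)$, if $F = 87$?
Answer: $325266$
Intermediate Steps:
$\left(145536 - -194703\right) + \left(F + 130\right) \left(-69\right) = \left(145536 - -194703\right) + \left(87 + 130\right) \left(-69\right) = \left(145536 + 194703\right) + 217 \left(-69\right) = 340239 - 14973 = 325266$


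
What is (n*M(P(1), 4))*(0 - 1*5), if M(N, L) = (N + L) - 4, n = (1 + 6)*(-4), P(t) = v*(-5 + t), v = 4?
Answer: -2240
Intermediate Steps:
P(t) = -20 + 4*t (P(t) = 4*(-5 + t) = -20 + 4*t)
n = -28 (n = 7*(-4) = -28)
M(N, L) = -4 + L + N (M(N, L) = (L + N) - 4 = -4 + L + N)
(n*M(P(1), 4))*(0 - 1*5) = (-28*(-4 + 4 + (-20 + 4*1)))*(0 - 1*5) = (-28*(-4 + 4 + (-20 + 4)))*(0 - 5) = -28*(-4 + 4 - 16)*(-5) = -28*(-16)*(-5) = 448*(-5) = -2240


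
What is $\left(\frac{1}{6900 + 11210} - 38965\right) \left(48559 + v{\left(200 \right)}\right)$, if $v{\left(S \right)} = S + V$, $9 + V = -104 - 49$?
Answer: $- \frac{34292771872953}{18110} \approx -1.8936 \cdot 10^{9}$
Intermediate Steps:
$V = -162$ ($V = -9 - 153 = -162$)
$v{\left(S \right)} = -162 + S$ ($v{\left(S \right)} = S - 162 = -162 + S$)
$\left(\frac{1}{6900 + 11210} - 38965\right) \left(48559 + v{\left(200 \right)}\right) = \left(\frac{1}{6900 + 11210} - 38965\right) \left(48559 + \left(-162 + 200\right)\right) = \left(\frac{1}{18110} - 38965\right) \left(48559 + 38\right) = \left(\frac{1}{18110} - 38965\right) 48597 = \left(- \frac{705656149}{18110}\right) 48597 = - \frac{34292771872953}{18110}$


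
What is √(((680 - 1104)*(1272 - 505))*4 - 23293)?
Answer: 15*I*√5885 ≈ 1150.7*I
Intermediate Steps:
√(((680 - 1104)*(1272 - 505))*4 - 23293) = √(-424*767*4 - 23293) = √(-325208*4 - 23293) = √(-1300832 - 23293) = √(-1324125) = 15*I*√5885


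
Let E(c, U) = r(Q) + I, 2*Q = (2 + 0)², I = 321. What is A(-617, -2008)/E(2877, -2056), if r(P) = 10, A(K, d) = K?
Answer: -617/331 ≈ -1.8640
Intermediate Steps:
Q = 2 (Q = (2 + 0)²/2 = (½)*2² = (½)*4 = 2)
E(c, U) = 331 (E(c, U) = 10 + 321 = 331)
A(-617, -2008)/E(2877, -2056) = -617/331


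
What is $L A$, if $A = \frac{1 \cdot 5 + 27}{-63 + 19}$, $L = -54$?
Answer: $\frac{432}{11} \approx 39.273$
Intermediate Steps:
$A = - \frac{8}{11}$ ($A = \frac{5 + 27}{-44} = 32 \left(- \frac{1}{44}\right) = - \frac{8}{11} \approx -0.72727$)
$L A = \left(-54\right) \left(- \frac{8}{11}\right) = \frac{432}{11}$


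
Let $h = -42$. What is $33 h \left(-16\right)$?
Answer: $22176$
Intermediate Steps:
$33 h \left(-16\right) = 33 \left(-42\right) \left(-16\right) = \left(-1386\right) \left(-16\right) = 22176$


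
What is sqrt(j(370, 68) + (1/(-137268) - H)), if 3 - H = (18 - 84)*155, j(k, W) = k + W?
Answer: I*sqrt(5126731252593)/22878 ≈ 98.97*I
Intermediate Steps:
j(k, W) = W + k
H = 10233 (H = 3 - (18 - 84)*155 = 3 - (-66)*155 = 3 - 1*(-10230) = 3 + 10230 = 10233)
sqrt(j(370, 68) + (1/(-137268) - H)) = sqrt((68 + 370) + (1/(-137268) - 1*10233)) = sqrt(438 + (-1/137268 - 10233)) = sqrt(438 - 1404663445/137268) = sqrt(-1344540061/137268) = I*sqrt(5126731252593)/22878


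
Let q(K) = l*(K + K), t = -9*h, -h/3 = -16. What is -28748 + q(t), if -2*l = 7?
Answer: -25724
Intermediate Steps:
h = 48 (h = -3*(-16) = 48)
l = -7/2 (l = -½*7 = -7/2 ≈ -3.5000)
t = -432 (t = -9*48 = -432)
q(K) = -7*K (q(K) = -7*(K + K)/2 = -7*K)
-28748 + q(t) = -28748 - 7*(-432) = -28748 + 3024 = -25724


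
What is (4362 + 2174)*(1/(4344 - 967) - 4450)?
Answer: -98220713864/3377 ≈ -2.9085e+7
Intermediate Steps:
(4362 + 2174)*(1/(4344 - 967) - 4450) = 6536*(1/3377 - 4450) = 6536*(-15027649/3377) = -98220713864/3377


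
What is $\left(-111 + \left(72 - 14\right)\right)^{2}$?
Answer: $2809$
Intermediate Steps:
$\left(-111 + \left(72 - 14\right)\right)^{2} = \left(-111 + 58\right)^{2} = \left(-53\right)^{2} = 2809$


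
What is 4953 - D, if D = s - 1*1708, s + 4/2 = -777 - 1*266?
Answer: 7706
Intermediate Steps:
s = -1045 (s = -2 + (-777 - 1*266) = -2 + (-777 - 266) = -2 - 1043 = -1045)
D = -2753 (D = -1045 - 1*1708 = -1045 - 1708 = -2753)
4953 - D = 4953 - 1*(-2753) = 4953 + 2753 = 7706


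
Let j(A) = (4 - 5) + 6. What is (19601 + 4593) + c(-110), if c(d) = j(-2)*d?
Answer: 23644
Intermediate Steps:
j(A) = 5 (j(A) = -1 + 6 = 5)
c(d) = 5*d
(19601 + 4593) + c(-110) = (19601 + 4593) + 5*(-110) = 24194 - 550 = 23644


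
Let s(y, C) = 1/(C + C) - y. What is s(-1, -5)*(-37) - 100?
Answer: -1333/10 ≈ -133.30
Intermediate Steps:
s(y, C) = 1/(2*C) - y
s(-1, -5)*(-37) - 100 = ((1/2)/(-5) - 1*(-1))*(-37) - 100 = ((1/2)*(-1/5) + 1)*(-37) - 100 = (-1/10 + 1)*(-37) - 100 = (9/10)*(-37) - 100 = -333/10 - 100 = -1333/10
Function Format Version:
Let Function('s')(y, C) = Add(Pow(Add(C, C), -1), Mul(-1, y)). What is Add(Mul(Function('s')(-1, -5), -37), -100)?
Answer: Rational(-1333, 10) ≈ -133.30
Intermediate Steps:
Function('s')(y, C) = Add(Mul(Rational(1, 2), Pow(C, -1)), Mul(-1, y)) (Function('s')(y, C) = Add(Pow(Mul(2, C), -1), Mul(-1, y)) = Add(Mul(Rational(1, 2), Pow(C, -1)), Mul(-1, y)))
Add(Mul(Function('s')(-1, -5), -37), -100) = Add(Mul(Add(Mul(Rational(1, 2), Pow(-5, -1)), Mul(-1, -1)), -37), -100) = Add(Mul(Add(Mul(Rational(1, 2), Rational(-1, 5)), 1), -37), -100) = Add(Mul(Add(Rational(-1, 10), 1), -37), -100) = Add(Mul(Rational(9, 10), -37), -100) = Add(Rational(-333, 10), -100) = Rational(-1333, 10)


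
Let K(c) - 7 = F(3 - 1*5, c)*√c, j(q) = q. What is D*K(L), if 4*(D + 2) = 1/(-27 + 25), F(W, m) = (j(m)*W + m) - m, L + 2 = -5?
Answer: -119/8 - 119*I*√7/4 ≈ -14.875 - 78.711*I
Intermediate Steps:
L = -7 (L = -2 - 5 = -7)
F(W, m) = W*m (F(W, m) = (m*W + m) - m = (W*m + m) - m = (m + W*m) - m = W*m)
D = -17/8 (D = -2 + 1/(4*(-27 + 25)) = -2 + (¼)/(-2) = -2 + (¼)*(-½) = -2 - ⅛ = -17/8 ≈ -2.1250)
K(c) = 7 - 2*c^(3/2) (K(c) = 7 + ((3 - 1*5)*c)*√c = 7 + ((3 - 5)*c)*√c = 7 + (-2*c)*√c = 7 - 2*c^(3/2))
D*K(L) = -17*(7 - (-14)*I*√7)/8 = -17*(7 + 14*I*√7)/8 = -119/8 - 119*I*√7/4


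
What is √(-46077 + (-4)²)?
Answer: I*√46061 ≈ 214.62*I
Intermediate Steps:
√(-46077 + (-4)²) = √(-46077 + 16) = √(-46061) = I*√46061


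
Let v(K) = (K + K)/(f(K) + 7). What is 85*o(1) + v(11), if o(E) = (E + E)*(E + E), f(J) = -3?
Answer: 691/2 ≈ 345.50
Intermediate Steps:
o(E) = 4*E² (o(E) = (2*E)*(2*E) = 4*E²)
v(K) = K/2 (v(K) = (K + K)/(-3 + 7) = (2*K)/4 = (2*K)*(¼) = K/2)
85*o(1) + v(11) = 85*(4*1²) + (½)*11 = 85*(4*1) + 11/2 = 85*4 + 11/2 = 340 + 11/2 = 691/2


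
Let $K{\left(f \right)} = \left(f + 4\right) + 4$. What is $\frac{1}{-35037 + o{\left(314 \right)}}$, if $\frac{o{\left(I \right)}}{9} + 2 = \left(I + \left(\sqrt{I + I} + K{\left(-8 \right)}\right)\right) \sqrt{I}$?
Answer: $\frac{1}{9 \left(-3895 + 314 \sqrt{2} + 314 \sqrt{314}\right)} \approx 5.2581 \cdot 10^{-5}$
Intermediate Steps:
$K{\left(f \right)} = 8 + f$ ($K{\left(f \right)} = \left(4 + f\right) + 4 = 8 + f$)
$o{\left(I \right)} = -18 + 9 \sqrt{I} \left(I + \sqrt{2} \sqrt{I}\right)$ ($o{\left(I \right)} = -18 + 9 \left(I + \left(\sqrt{I + I} + \left(8 - 8\right)\right)\right) \sqrt{I} = -18 + 9 \left(I + \left(\sqrt{2 I} + 0\right)\right) \sqrt{I} = -18 + 9 \left(I + \left(\sqrt{2} \sqrt{I} + 0\right)\right) \sqrt{I} = -18 + 9 \left(I + \sqrt{2} \sqrt{I}\right) \sqrt{I} = -18 + 9 \sqrt{I} \left(I + \sqrt{2} \sqrt{I}\right)$)
$\frac{1}{-35037 + o{\left(314 \right)}} = \frac{1}{-35037 + \left(-18 + 9 \cdot 314^{\frac{3}{2}} + 9 \cdot 314 \sqrt{2}\right)} = \frac{1}{-35037 + \left(-18 + 9 \cdot 314 \sqrt{314} + 2826 \sqrt{2}\right)} = \frac{1}{-35037 + \left(-18 + 2826 \sqrt{314} + 2826 \sqrt{2}\right)} = \frac{1}{-35037 + \left(-18 + 2826 \sqrt{2} + 2826 \sqrt{314}\right)} = \frac{1}{-35055 + 2826 \sqrt{2} + 2826 \sqrt{314}}$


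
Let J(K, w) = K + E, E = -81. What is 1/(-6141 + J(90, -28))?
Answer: -1/6132 ≈ -0.00016308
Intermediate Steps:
J(K, w) = -81 + K (J(K, w) = K - 81 = -81 + K)
1/(-6141 + J(90, -28)) = 1/(-6141 + (-81 + 90)) = 1/(-6141 + 9) = 1/(-6132) = -1/6132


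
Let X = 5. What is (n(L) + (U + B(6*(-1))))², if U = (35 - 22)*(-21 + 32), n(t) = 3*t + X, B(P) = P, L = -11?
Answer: 11881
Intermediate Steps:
n(t) = 5 + 3*t (n(t) = 3*t + 5 = 5 + 3*t)
U = 143 (U = 13*11 = 143)
(n(L) + (U + B(6*(-1))))² = ((5 + 3*(-11)) + (143 + 6*(-1)))² = ((5 - 33) + (143 - 6))² = (-28 + 137)² = 109² = 11881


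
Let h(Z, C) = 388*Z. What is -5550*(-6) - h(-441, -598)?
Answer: 204408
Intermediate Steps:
-5550*(-6) - h(-441, -598) = -5550*(-6) - 388*(-441) = 33300 - 1*(-171108) = 33300 + 171108 = 204408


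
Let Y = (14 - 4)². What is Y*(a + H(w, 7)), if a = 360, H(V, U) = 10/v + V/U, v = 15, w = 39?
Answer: 769100/21 ≈ 36624.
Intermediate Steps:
Y = 100 (Y = 10² = 100)
H(V, U) = ⅔ + V/U (H(V, U) = 10/15 + V/U = 10*(1/15) + V/U = ⅔ + V/U)
Y*(a + H(w, 7)) = 100*(360 + (⅔ + 39/7)) = 100*(360 + 131/21) = 100*(7691/21) = 769100/21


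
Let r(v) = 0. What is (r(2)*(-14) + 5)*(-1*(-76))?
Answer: 380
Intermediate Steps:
(r(2)*(-14) + 5)*(-1*(-76)) = (0*(-14) + 5)*(-1*(-76)) = (0 + 5)*76 = 5*76 = 380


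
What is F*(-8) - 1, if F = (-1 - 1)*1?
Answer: 15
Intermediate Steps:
F = -2 (F = -2*1 = -2)
F*(-8) - 1 = -2*(-8) - 1 = 16 - 1 = 15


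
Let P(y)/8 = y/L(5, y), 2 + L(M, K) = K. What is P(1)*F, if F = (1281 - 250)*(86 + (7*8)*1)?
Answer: -1171216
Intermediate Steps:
L(M, K) = -2 + K
P(y) = 8*y/(-2 + y) (P(y) = 8*(y/(-2 + y)) = 8*y/(-2 + y))
F = 146402 (F = 1031*(86 + 56*1) = 1031*(86 + 56) = 1031*142 = 146402)
P(1)*F = (8*1/(-2 + 1))*146402 = (8*1/(-1))*146402 = (8*1*(-1))*146402 = -8*146402 = -1171216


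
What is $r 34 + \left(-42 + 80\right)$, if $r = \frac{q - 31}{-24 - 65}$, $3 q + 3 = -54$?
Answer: $\frac{5082}{89} \approx 57.101$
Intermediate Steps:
$q = -19$ ($q = -1 + \frac{1}{3} \left(-54\right) = -1 - 18 = -19$)
$r = \frac{50}{89}$ ($r = \frac{-19 - 31}{-24 - 65} = - \frac{50}{-89} = \left(-50\right) \left(- \frac{1}{89}\right) = \frac{50}{89} \approx 0.5618$)
$r 34 + \left(-42 + 80\right) = \frac{50}{89} \cdot 34 + \left(-42 + 80\right) = \frac{1700}{89} + 38 = \frac{5082}{89}$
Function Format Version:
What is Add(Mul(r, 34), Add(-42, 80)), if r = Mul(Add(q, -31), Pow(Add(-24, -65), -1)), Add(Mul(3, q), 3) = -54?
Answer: Rational(5082, 89) ≈ 57.101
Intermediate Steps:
q = -19 (q = Add(-1, Mul(Rational(1, 3), -54)) = Add(-1, -18) = -19)
r = Rational(50, 89) (r = Mul(Add(-19, -31), Pow(Add(-24, -65), -1)) = Mul(-50, Pow(-89, -1)) = Mul(-50, Rational(-1, 89)) = Rational(50, 89) ≈ 0.56180)
Add(Mul(r, 34), Add(-42, 80)) = Add(Mul(Rational(50, 89), 34), Add(-42, 80)) = Add(Rational(1700, 89), 38) = Rational(5082, 89)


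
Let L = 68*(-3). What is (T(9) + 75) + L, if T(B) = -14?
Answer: -143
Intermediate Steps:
L = -204
(T(9) + 75) + L = (-14 + 75) - 204 = 61 - 204 = -143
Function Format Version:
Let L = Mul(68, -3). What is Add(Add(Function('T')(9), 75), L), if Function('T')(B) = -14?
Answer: -143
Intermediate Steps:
L = -204
Add(Add(Function('T')(9), 75), L) = Add(Add(-14, 75), -204) = Add(61, -204) = -143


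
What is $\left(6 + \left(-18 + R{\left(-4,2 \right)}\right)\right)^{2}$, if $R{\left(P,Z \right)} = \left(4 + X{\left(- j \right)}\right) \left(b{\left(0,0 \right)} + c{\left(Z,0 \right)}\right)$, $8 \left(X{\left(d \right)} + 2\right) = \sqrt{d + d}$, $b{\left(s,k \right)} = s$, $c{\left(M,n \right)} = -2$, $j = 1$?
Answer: $\frac{\left(64 + i \sqrt{2}\right)^{2}}{16} \approx 255.88 + 11.314 i$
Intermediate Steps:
$X{\left(d \right)} = -2 + \frac{\sqrt{2} \sqrt{d}}{8}$ ($X{\left(d \right)} = -2 + \frac{\sqrt{d + d}}{8} = -2 + \frac{\sqrt{2 d}}{8} = -2 + \frac{\sqrt{2} \sqrt{d}}{8}$)
$R{\left(P,Z \right)} = -4 - \frac{i \sqrt{2}}{4}$ ($R{\left(P,Z \right)} = \left(4 - \left(2 - \frac{\sqrt{2} \sqrt{\left(-1\right) 1}}{8}\right)\right) \left(0 - 2\right) = \left(4 - \left(2 - \frac{\sqrt{2} \sqrt{-1}}{8}\right)\right) \left(-2\right) = \left(4 - \left(2 - \frac{\sqrt{2} i}{8}\right)\right) \left(-2\right) = \left(4 - \left(2 - \frac{i \sqrt{2}}{8}\right)\right) \left(-2\right) = \left(2 + \frac{i \sqrt{2}}{8}\right) \left(-2\right) = -4 - \frac{i \sqrt{2}}{4}$)
$\left(6 + \left(-18 + R{\left(-4,2 \right)}\right)\right)^{2} = \left(6 - \left(22 + \frac{i \sqrt{2}}{4}\right)\right)^{2} = \left(-16 - \frac{i \sqrt{2}}{4}\right)^{2}$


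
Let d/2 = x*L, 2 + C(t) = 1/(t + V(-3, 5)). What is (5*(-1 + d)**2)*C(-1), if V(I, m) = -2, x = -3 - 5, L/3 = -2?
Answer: -315875/3 ≈ -1.0529e+5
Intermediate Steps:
L = -6 (L = 3*(-2) = -6)
x = -8
C(t) = -2 + 1/(-2 + t) (C(t) = -2 + 1/(t - 2) = -2 + 1/(-2 + t))
d = 96 (d = 2*(-8*(-6)) = 2*48 = 96)
(5*(-1 + d)**2)*C(-1) = (5*(-1 + 96)**2)*((5 - 2*(-1))/(-2 - 1)) = (5*95**2)*((5 + 2)/(-3)) = (5*9025)*(-1/3*7) = 45125*(-7/3) = -315875/3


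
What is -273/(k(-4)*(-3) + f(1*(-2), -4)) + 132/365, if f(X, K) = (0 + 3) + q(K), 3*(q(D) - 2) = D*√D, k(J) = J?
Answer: -229137/14965 - 504*I/205 ≈ -15.312 - 2.4585*I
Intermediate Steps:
q(D) = 2 + D^(3/2)/3 (q(D) = 2 + (D*√D)/3 = 2 + D^(3/2)/3)
f(X, K) = 5 + K^(3/2)/3 (f(X, K) = (0 + 3) + (2 + K^(3/2)/3) = 3 + (2 + K^(3/2)/3) = 5 + K^(3/2)/3)
-273/(k(-4)*(-3) + f(1*(-2), -4)) + 132/365 = -273/(-4*(-3) + (5 + (-4)^(3/2)/3)) + 132/365 = -273/(12 + (5 + (-8*I)/3)) + 132*(1/365) = -273/(12 + (5 - 8*I/3)) + 132/365 = -273*9*(17 + 8*I/3)/2665 + 132/365 = -189*(17 + 8*I/3)/205 + 132/365 = 132/365 - 189*(17 + 8*I/3)/205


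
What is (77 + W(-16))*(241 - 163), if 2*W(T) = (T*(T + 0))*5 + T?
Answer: 55302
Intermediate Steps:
W(T) = T/2 + 5*T²/2 (W(T) = ((T*(T + 0))*5 + T)/2 = ((T*T)*5 + T)/2 = (T²*5 + T)/2 = (5*T² + T)/2 = (T + 5*T²)/2 = T/2 + 5*T²/2)
(77 + W(-16))*(241 - 163) = (77 + (½)*(-16)*(1 + 5*(-16)))*(241 - 163) = (77 + (½)*(-16)*(1 - 80))*78 = (77 + (½)*(-16)*(-79))*78 = (77 + 632)*78 = 709*78 = 55302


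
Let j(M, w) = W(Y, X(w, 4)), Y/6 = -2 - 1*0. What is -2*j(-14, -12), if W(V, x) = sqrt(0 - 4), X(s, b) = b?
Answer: -4*I ≈ -4.0*I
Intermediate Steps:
Y = -12 (Y = 6*(-2 - 1*0) = 6*(-2 + 0) = 6*(-2) = -12)
W(V, x) = 2*I (W(V, x) = sqrt(-4) = 2*I)
j(M, w) = 2*I
-2*j(-14, -12) = -4*I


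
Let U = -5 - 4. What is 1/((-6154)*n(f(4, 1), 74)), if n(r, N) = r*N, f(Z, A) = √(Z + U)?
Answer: I*√5/2276980 ≈ 9.8203e-7*I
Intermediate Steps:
U = -9
f(Z, A) = √(-9 + Z) (f(Z, A) = √(Z - 9) = √(-9 + Z))
n(r, N) = N*r
1/((-6154)*n(f(4, 1), 74)) = 1/((-6154)*((74*√(-9 + 4)))) = -(-I*√5/370)/6154 = -(-1)*I*√5/2276980 = I*√5/2276980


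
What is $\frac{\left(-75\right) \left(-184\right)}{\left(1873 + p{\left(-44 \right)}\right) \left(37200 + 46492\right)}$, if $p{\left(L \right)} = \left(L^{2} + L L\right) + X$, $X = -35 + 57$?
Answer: $\frac{3450}{120662941} \approx 2.8592 \cdot 10^{-5}$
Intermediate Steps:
$X = 22$
$p{\left(L \right)} = 22 + 2 L^{2}$ ($p{\left(L \right)} = \left(L^{2} + L L\right) + 22 = \left(L^{2} + L^{2}\right) + 22 = 2 L^{2} + 22 = 22 + 2 L^{2}$)
$\frac{\left(-75\right) \left(-184\right)}{\left(1873 + p{\left(-44 \right)}\right) \left(37200 + 46492\right)} = \frac{\left(-75\right) \left(-184\right)}{\left(1873 + \left(22 + 2 \left(-44\right)^{2}\right)\right) \left(37200 + 46492\right)} = \frac{13800}{\left(1873 + \left(22 + 2 \cdot 1936\right)\right) 83692} = \frac{13800}{\left(1873 + \left(22 + 3872\right)\right) 83692} = \frac{13800}{\left(1873 + 3894\right) 83692} = \frac{13800}{5767 \cdot 83692} = \frac{13800}{482651764} = 13800 \cdot \frac{1}{482651764} = \frac{3450}{120662941}$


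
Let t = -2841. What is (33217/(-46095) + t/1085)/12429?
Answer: -4771324/17760357405 ≈ -0.00026865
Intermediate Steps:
(33217/(-46095) + t/1085)/12429 = (33217/(-46095) - 2841/1085)/12429 = (33217*(-1/46095) - 2841*1/1085)*(1/12429) = (-33217/46095 - 2841/1085)*(1/12429) = -4771324/1428945*1/12429 = -4771324/17760357405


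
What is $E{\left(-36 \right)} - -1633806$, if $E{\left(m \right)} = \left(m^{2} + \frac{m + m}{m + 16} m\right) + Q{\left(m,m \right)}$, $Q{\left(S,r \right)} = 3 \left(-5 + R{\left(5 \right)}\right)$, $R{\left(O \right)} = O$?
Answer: $\frac{8174862}{5} \approx 1.635 \cdot 10^{6}$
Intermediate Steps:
$Q{\left(S,r \right)} = 0$ ($Q{\left(S,r \right)} = 3 \left(-5 + 5\right) = 3 \cdot 0 = 0$)
$E{\left(m \right)} = m^{2} + \frac{2 m^{2}}{16 + m}$ ($E{\left(m \right)} = \left(m^{2} + \frac{m + m}{m + 16} m\right) + 0 = \left(m^{2} + \frac{2 m}{16 + m} m\right) + 0 = \left(m^{2} + \frac{2 m^{2}}{16 + m}\right) + 0 = m^{2} + \frac{2 m^{2}}{16 + m}$)
$E{\left(-36 \right)} - -1633806 = \frac{\left(-36\right)^{2} \left(18 - 36\right)}{16 - 36} - -1633806 = 1296 \frac{1}{-20} \left(-18\right) + 1633806 = 1296 \left(- \frac{1}{20}\right) \left(-18\right) + 1633806 = \frac{5832}{5} + 1633806 = \frac{8174862}{5}$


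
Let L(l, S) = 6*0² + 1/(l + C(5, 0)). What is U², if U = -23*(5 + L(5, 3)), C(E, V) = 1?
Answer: 508369/36 ≈ 14121.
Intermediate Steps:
L(l, S) = 1/(1 + l) (L(l, S) = 6*0² + 1/(l + 1) = 6*0 + 1/(1 + l) = 0 + 1/(1 + l) = 1/(1 + l))
U = -713/6 (U = -23*(5 + 1/(1 + 5)) = -23*(5 + 1/6) = -23*(5 + ⅙) = -23*31/6 = -713/6 ≈ -118.83)
U² = (-713/6)² = 508369/36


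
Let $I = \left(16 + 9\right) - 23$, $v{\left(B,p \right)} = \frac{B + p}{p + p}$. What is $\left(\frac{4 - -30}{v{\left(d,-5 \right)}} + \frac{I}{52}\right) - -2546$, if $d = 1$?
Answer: $\frac{68407}{26} \approx 2631.0$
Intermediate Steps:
$v{\left(B,p \right)} = \frac{B + p}{2 p}$
$I = 2$ ($I = 25 - 23 = 2$)
$\left(\frac{4 - -30}{v{\left(d,-5 \right)}} + \frac{I}{52}\right) - -2546 = \left(\frac{4 - -30}{\frac{1}{2} \frac{1}{-5} \left(1 - 5\right)} + \frac{2}{52}\right) - -2546 = \left(\frac{4 + 30}{\frac{1}{2} \left(- \frac{1}{5}\right) \left(-4\right)} + 2 \cdot \frac{1}{52}\right) + 2546 = \left(\frac{34}{\frac{2}{5}} + \frac{1}{26}\right) + 2546 = \left(34 \cdot \frac{5}{2} + \frac{1}{26}\right) + 2546 = \left(85 + \frac{1}{26}\right) + 2546 = \frac{2211}{26} + 2546 = \frac{68407}{26}$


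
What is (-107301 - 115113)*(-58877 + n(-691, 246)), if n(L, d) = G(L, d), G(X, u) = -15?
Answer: 13098405288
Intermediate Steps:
n(L, d) = -15
(-107301 - 115113)*(-58877 + n(-691, 246)) = (-107301 - 115113)*(-58877 - 15) = -222414*(-58892) = 13098405288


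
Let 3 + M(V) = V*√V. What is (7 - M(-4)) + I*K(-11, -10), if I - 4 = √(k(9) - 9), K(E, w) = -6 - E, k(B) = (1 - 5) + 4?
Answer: 30 + 23*I ≈ 30.0 + 23.0*I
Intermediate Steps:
k(B) = 0 (k(B) = -4 + 4 = 0)
M(V) = -3 + V^(3/2) (M(V) = -3 + V*√V = -3 + V^(3/2))
I = 4 + 3*I (I = 4 + √(0 - 9) = 4 + √(-9) = 4 + 3*I ≈ 4.0 + 3.0*I)
(7 - M(-4)) + I*K(-11, -10) = (7 - (-3 + (-4)^(3/2))) + (4 + 3*I)*(-6 - 1*(-11)) = (7 - (-3 - 8*I)) + (4 + 3*I)*(-6 + 11) = (7 + (3 + 8*I)) + (4 + 3*I)*5 = (10 + 8*I) + (20 + 15*I) = 30 + 23*I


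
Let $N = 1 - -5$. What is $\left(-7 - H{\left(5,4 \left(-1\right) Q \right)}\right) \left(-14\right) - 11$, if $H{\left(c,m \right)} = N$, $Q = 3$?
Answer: $171$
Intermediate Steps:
$N = 6$ ($N = 1 + 5 = 6$)
$H{\left(c,m \right)} = 6$
$\left(-7 - H{\left(5,4 \left(-1\right) Q \right)}\right) \left(-14\right) - 11 = \left(-7 - 6\right) \left(-14\right) - 11 = \left(-13\right) \left(-14\right) - 11 = 182 - 11 = 171$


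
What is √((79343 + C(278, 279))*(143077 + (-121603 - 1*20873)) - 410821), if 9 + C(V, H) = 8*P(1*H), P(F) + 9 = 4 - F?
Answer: √45903441 ≈ 6775.2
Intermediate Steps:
P(F) = -5 - F (P(F) = -9 + (4 - F) = -5 - F)
C(V, H) = -49 - 8*H (C(V, H) = -9 + 8*(-5 - H) = -9 + (-40 - 8*H) = -49 - 8*H)
√((79343 + C(278, 279))*(143077 + (-121603 - 1*20873)) - 410821) = √((79343 + (-49 - 8*279))*(143077 + (-121603 - 1*20873)) - 410821) = √((79343 + (-49 - 2232))*(143077 + (-121603 - 20873)) - 410821) = √((79343 - 2281)*(143077 - 142476) - 410821) = √(77062*601 - 410821) = √(46314262 - 410821) = √45903441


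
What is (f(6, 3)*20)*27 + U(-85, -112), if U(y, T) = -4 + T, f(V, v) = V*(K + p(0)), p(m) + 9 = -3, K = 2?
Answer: -32516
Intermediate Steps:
p(m) = -12 (p(m) = -9 - 3 = -12)
f(V, v) = -10*V (f(V, v) = V*(2 - 12) = V*(-10) = -10*V)
(f(6, 3)*20)*27 + U(-85, -112) = (-10*6*20)*27 + (-4 - 112) = -60*20*27 - 116 = -1200*27 - 116 = -32400 - 116 = -32516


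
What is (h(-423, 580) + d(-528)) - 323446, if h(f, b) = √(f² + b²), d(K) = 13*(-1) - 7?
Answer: -323466 + √515329 ≈ -3.2275e+5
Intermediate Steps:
d(K) = -20 (d(K) = -13 - 7 = -20)
h(f, b) = √(b² + f²)
(h(-423, 580) + d(-528)) - 323446 = (√(580² + (-423)²) - 20) - 323446 = (√(336400 + 178929) - 20) - 323446 = (√515329 - 20) - 323446 = (-20 + √515329) - 323446 = -323466 + √515329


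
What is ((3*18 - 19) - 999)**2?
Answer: 929296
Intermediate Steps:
((3*18 - 19) - 999)**2 = ((54 - 19) - 999)**2 = (35 - 999)**2 = (-964)**2 = 929296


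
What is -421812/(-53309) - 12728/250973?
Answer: 105184906124/13379119657 ≈ 7.8619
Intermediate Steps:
-421812/(-53309) - 12728/250973 = -421812*(-1/53309) - 12728*1/250973 = 421812/53309 - 12728/250973 = 105184906124/13379119657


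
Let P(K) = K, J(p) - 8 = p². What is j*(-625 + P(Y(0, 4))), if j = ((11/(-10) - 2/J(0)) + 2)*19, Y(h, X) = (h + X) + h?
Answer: -153387/20 ≈ -7669.4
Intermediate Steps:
J(p) = 8 + p²
Y(h, X) = X + 2*h (Y(h, X) = (X + h) + h = X + 2*h)
j = 247/20 (j = ((11/(-10) - 2/(8 + 0²)) + 2)*19 = ((11*(-⅒) - 2/(8 + 0)) + 2)*19 = ((-11/10 - 2/8) + 2)*19 = ((-11/10 - 2*⅛) + 2)*19 = ((-11/10 - ¼) + 2)*19 = (-27/20 + 2)*19 = (13/20)*19 = 247/20 ≈ 12.350)
j*(-625 + P(Y(0, 4))) = 247*(-625 + (4 + 2*0))/20 = 247*(-625 + (4 + 0))/20 = 247*(-625 + 4)/20 = (247/20)*(-621) = -153387/20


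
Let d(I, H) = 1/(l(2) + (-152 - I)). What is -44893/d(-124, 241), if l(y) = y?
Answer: 1167218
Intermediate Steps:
d(I, H) = 1/(-150 - I) (d(I, H) = 1/(2 + (-152 - I)) = 1/(-150 - I))
-44893/d(-124, 241) = -44893/((-1/(150 - 124))) = -44893/((-1/26)) = -44893/((-1*1/26)) = -44893/(-1/26) = -44893*(-26) = 1167218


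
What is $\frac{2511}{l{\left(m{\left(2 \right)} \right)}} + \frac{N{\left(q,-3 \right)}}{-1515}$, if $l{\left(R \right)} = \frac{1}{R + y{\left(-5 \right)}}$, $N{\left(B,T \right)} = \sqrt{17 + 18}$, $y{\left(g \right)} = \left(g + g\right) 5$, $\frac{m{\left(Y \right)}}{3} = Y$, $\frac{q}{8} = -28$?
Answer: $-110484 - \frac{\sqrt{35}}{1515} \approx -1.1048 \cdot 10^{5}$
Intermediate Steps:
$q = -224$ ($q = 8 \left(-28\right) = -224$)
$m{\left(Y \right)} = 3 Y$
$y{\left(g \right)} = 10 g$ ($y{\left(g \right)} = 2 g 5 = 10 g$)
$N{\left(B,T \right)} = \sqrt{35}$
$l{\left(R \right)} = \frac{1}{-50 + R}$ ($l{\left(R \right)} = \frac{1}{R + 10 \left(-5\right)} = \frac{1}{R - 50} = \frac{1}{-50 + R}$)
$\frac{2511}{l{\left(m{\left(2 \right)} \right)}} + \frac{N{\left(q,-3 \right)}}{-1515} = \frac{2511}{\frac{1}{-50 + 3 \cdot 2}} + \frac{\sqrt{35}}{-1515} = \frac{2511}{\frac{1}{-50 + 6}} + \sqrt{35} \left(- \frac{1}{1515}\right) = \frac{2511}{\frac{1}{-44}} - \frac{\sqrt{35}}{1515} = \frac{2511}{- \frac{1}{44}} - \frac{\sqrt{35}}{1515} = 2511 \left(-44\right) - \frac{\sqrt{35}}{1515} = -110484 - \frac{\sqrt{35}}{1515}$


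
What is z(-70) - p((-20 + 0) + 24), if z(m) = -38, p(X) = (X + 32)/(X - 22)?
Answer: -36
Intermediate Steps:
p(X) = (32 + X)/(-22 + X)
z(-70) - p((-20 + 0) + 24) = -38 - (32 + ((-20 + 0) + 24))/(-22 + ((-20 + 0) + 24)) = -38 - (32 + (-20 + 24))/(-22 + (-20 + 24)) = -38 - (32 + 4)/(-22 + 4) = -38 - 36/(-18) = -38 - (-1)*36/18 = -38 - 1*(-2) = -38 + 2 = -36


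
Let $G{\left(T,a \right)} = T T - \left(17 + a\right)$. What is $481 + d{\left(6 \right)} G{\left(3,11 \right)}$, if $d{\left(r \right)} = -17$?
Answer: $804$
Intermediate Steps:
$G{\left(T,a \right)} = -17 + T^{2} - a$ ($G{\left(T,a \right)} = T^{2} - \left(17 + a\right) = -17 + T^{2} - a$)
$481 + d{\left(6 \right)} G{\left(3,11 \right)} = 481 - 17 \left(-17 + 3^{2} - 11\right) = 481 - 17 \left(-17 + 9 - 11\right) = 481 - -323 = 481 + 323 = 804$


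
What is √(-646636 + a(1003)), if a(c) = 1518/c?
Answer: I*√650520113170/1003 ≈ 804.14*I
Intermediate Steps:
√(-646636 + a(1003)) = √(-646636 + 1518/1003) = √(-648574390/1003) = I*√650520113170/1003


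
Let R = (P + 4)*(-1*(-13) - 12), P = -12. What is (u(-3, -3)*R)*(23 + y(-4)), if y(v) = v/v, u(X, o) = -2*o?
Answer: -1152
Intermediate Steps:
y(v) = 1
R = -8 (R = (-12 + 4)*(-1*(-13) - 12) = -8*(13 - 12) = -8*1 = -8)
(u(-3, -3)*R)*(23 + y(-4)) = (-2*(-3)*(-8))*(23 + 1) = (6*(-8))*24 = -48*24 = -1152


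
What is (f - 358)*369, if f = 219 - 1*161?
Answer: -110700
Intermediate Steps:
f = 58 (f = 219 - 161 = 58)
(f - 358)*369 = (58 - 358)*369 = -300*369 = -110700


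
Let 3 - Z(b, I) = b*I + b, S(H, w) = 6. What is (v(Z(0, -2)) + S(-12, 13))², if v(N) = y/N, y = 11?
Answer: 841/9 ≈ 93.444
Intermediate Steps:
Z(b, I) = 3 - b - I*b (Z(b, I) = 3 - (b*I + b) = 3 - (I*b + b) = 3 - (b + I*b) = 3 + (-b - I*b) = 3 - b - I*b)
v(N) = 11/N
(v(Z(0, -2)) + S(-12, 13))² = (11/(3 - 1*0 - 1*(-2)*0) + 6)² = (11/(3 + 0 + 0) + 6)² = (11/3 + 6)² = (29/3)² = 841/9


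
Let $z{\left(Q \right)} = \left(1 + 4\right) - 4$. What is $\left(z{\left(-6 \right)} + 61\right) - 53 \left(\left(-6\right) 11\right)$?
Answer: $3560$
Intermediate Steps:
$z{\left(Q \right)} = 1$ ($z{\left(Q \right)} = 5 - 4 = 1$)
$\left(z{\left(-6 \right)} + 61\right) - 53 \left(\left(-6\right) 11\right) = \left(1 + 61\right) - 53 \left(\left(-6\right) 11\right) = 62 - -3498 = 62 + 3498 = 3560$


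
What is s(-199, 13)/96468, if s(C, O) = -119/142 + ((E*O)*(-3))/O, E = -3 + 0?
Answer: 1159/13698456 ≈ 8.4608e-5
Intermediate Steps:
E = -3
s(C, O) = 1159/142 (s(C, O) = -119/142 + (-3*O*(-3))/O = -119*1/142 + (9*O)/O = -119/142 + 9 = 1159/142)
s(-199, 13)/96468 = (1159/142)/96468 = (1159/142)*(1/96468) = 1159/13698456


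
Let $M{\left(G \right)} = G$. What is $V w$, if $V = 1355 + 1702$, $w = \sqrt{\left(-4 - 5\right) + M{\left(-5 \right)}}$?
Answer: $3057 i \sqrt{14} \approx 11438.0 i$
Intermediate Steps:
$w = i \sqrt{14}$ ($w = \sqrt{\left(-4 - 5\right) - 5} = \sqrt{-9 - 5} = \sqrt{-14} = i \sqrt{14} \approx 3.7417 i$)
$V = 3057$
$V w = 3057 i \sqrt{14}$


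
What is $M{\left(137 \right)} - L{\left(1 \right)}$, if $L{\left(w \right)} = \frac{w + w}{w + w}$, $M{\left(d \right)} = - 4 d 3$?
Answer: $-1645$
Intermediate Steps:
$M{\left(d \right)} = - 12 d$
$L{\left(w \right)} = 1$ ($L{\left(w \right)} = \frac{2 w}{2 w} = 2 w \frac{1}{2 w} = 1$)
$M{\left(137 \right)} - L{\left(1 \right)} = \left(-12\right) 137 - 1 = -1644 - 1 = -1645$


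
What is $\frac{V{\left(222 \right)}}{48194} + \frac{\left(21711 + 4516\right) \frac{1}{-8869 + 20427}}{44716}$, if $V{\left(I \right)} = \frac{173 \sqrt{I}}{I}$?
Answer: $\frac{26227}{516827528} + \frac{173 \sqrt{222}}{10699068} \approx 0.00029167$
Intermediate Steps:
$V{\left(I \right)} = \frac{173}{\sqrt{I}}$
$\frac{V{\left(222 \right)}}{48194} + \frac{\left(21711 + 4516\right) \frac{1}{-8869 + 20427}}{44716} = \frac{173 \frac{1}{\sqrt{222}}}{48194} + \frac{\left(21711 + 4516\right) \frac{1}{-8869 + 20427}}{44716} = 173 \frac{\sqrt{222}}{222} \cdot \frac{1}{48194} + \frac{26227}{11558} \cdot \frac{1}{44716} = \frac{173 \sqrt{222}}{222} \cdot \frac{1}{48194} + 26227 \cdot \frac{1}{11558} \cdot \frac{1}{44716} = \frac{173 \sqrt{222}}{10699068} + \frac{26227}{11558} \cdot \frac{1}{44716} = \frac{173 \sqrt{222}}{10699068} + \frac{26227}{516827528} = \frac{26227}{516827528} + \frac{173 \sqrt{222}}{10699068}$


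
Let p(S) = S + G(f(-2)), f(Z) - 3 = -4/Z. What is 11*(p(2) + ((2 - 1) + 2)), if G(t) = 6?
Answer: 121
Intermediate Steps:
f(Z) = 3 - 4/Z
p(S) = 6 + S (p(S) = S + 6 = 6 + S)
11*(p(2) + ((2 - 1) + 2)) = 11*((6 + 2) + ((2 - 1) + 2)) = 11*(8 + (1 + 2)) = 11*(8 + 3) = 11*11 = 121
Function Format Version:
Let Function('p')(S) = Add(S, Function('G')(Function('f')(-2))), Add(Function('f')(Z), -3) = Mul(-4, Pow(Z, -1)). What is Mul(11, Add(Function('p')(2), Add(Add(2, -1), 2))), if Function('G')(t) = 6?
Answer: 121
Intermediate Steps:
Function('f')(Z) = Add(3, Mul(-4, Pow(Z, -1)))
Function('p')(S) = Add(6, S) (Function('p')(S) = Add(S, 6) = Add(6, S))
Mul(11, Add(Function('p')(2), Add(Add(2, -1), 2))) = Mul(11, Add(Add(6, 2), Add(Add(2, -1), 2))) = Mul(11, Add(8, Add(1, 2))) = Mul(11, Add(8, 3)) = Mul(11, 11) = 121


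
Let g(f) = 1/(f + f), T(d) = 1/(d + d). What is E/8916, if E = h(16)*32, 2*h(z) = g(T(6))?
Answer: 8/743 ≈ 0.010767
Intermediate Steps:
T(d) = 1/(2*d)
g(f) = 1/(2*f)
h(z) = 3 (h(z) = (1/(2*(((1/2)/6))))/2 = (1/(2*(((1/2)*(1/6)))))/2 = (1/(2*(1/12)))/2 = ((1/2)*12)/2 = (1/2)*6 = 3)
E = 96 (E = 3*32 = 96)
E/8916 = 96/8916 = 96*(1/8916) = 8/743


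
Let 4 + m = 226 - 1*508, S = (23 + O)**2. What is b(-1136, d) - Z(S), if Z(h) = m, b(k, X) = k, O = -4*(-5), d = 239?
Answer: -850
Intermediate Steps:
O = 20
S = 1849 (S = (23 + 20)**2 = 43**2 = 1849)
m = -286 (m = -4 + (226 - 1*508) = -4 + (226 - 508) = -4 - 282 = -286)
Z(h) = -286
b(-1136, d) - Z(S) = -1136 - 1*(-286) = -1136 + 286 = -850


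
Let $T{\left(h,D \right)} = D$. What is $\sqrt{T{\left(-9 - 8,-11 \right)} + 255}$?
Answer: $2 \sqrt{61} \approx 15.62$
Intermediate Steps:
$\sqrt{T{\left(-9 - 8,-11 \right)} + 255} = \sqrt{-11 + 255} = \sqrt{244} = 2 \sqrt{61}$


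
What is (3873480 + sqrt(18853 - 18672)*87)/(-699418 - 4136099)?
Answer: -1291160/1611839 - 29*sqrt(181)/1611839 ≈ -0.80129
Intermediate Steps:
(3873480 + sqrt(18853 - 18672)*87)/(-699418 - 4136099) = (3873480 + sqrt(181)*87)/(-4835517) = (3873480 + 87*sqrt(181))*(-1/4835517) = -1291160/1611839 - 29*sqrt(181)/1611839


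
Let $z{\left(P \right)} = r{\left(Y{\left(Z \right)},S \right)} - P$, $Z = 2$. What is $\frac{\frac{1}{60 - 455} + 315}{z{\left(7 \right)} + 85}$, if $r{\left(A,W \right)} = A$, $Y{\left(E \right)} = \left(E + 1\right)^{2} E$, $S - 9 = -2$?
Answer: $\frac{15553}{4740} \approx 3.2812$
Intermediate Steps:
$S = 7$ ($S = 9 - 2 = 7$)
$Y{\left(E \right)} = E \left(1 + E\right)^{2}$ ($Y{\left(E \right)} = \left(1 + E\right)^{2} E = E \left(1 + E\right)^{2}$)
$z{\left(P \right)} = 18 - P$ ($z{\left(P \right)} = 2 \left(1 + 2\right)^{2} - P = 2 \cdot 3^{2} - P = 2 \cdot 9 - P = 18 - P$)
$\frac{\frac{1}{60 - 455} + 315}{z{\left(7 \right)} + 85} = \frac{\frac{1}{60 - 455} + 315}{\left(18 - 7\right) + 85} = \frac{\frac{1}{-395} + 315}{\left(18 - 7\right) + 85} = \frac{- \frac{1}{395} + 315}{11 + 85} = \frac{124424}{395 \cdot 96} = \frac{124424}{395} \cdot \frac{1}{96} = \frac{15553}{4740}$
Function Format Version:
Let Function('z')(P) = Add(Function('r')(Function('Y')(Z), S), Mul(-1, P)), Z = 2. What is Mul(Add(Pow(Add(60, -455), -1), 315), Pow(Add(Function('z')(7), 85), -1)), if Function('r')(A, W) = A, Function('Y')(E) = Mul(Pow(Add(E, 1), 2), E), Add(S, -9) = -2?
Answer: Rational(15553, 4740) ≈ 3.2812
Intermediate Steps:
S = 7 (S = Add(9, -2) = 7)
Function('Y')(E) = Mul(E, Pow(Add(1, E), 2)) (Function('Y')(E) = Mul(Pow(Add(1, E), 2), E) = Mul(E, Pow(Add(1, E), 2)))
Function('z')(P) = Add(18, Mul(-1, P)) (Function('z')(P) = Add(Mul(2, Pow(Add(1, 2), 2)), Mul(-1, P)) = Add(Mul(2, Pow(3, 2)), Mul(-1, P)) = Add(Mul(2, 9), Mul(-1, P)) = Add(18, Mul(-1, P)))
Mul(Add(Pow(Add(60, -455), -1), 315), Pow(Add(Function('z')(7), 85), -1)) = Mul(Add(Pow(Add(60, -455), -1), 315), Pow(Add(Add(18, Mul(-1, 7)), 85), -1)) = Mul(Add(Pow(-395, -1), 315), Pow(Add(Add(18, -7), 85), -1)) = Mul(Add(Rational(-1, 395), 315), Pow(Add(11, 85), -1)) = Mul(Rational(124424, 395), Pow(96, -1)) = Mul(Rational(124424, 395), Rational(1, 96)) = Rational(15553, 4740)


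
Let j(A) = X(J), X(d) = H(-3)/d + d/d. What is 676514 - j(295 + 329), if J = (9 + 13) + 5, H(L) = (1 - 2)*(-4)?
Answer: 18265847/27 ≈ 6.7651e+5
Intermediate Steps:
H(L) = 4 (H(L) = -1*(-4) = 4)
J = 27 (J = 22 + 5 = 27)
X(d) = 1 + 4/d (X(d) = 4/d + d/d = 4/d + 1 = 1 + 4/d)
j(A) = 31/27 (j(A) = (4 + 27)/27 = (1/27)*31 = 31/27)
676514 - j(295 + 329) = 676514 - 1*31/27 = 676514 - 31/27 = 18265847/27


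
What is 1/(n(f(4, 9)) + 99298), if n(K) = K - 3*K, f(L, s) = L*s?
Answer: 1/99226 ≈ 1.0078e-5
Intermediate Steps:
n(K) = -2*K
1/(n(f(4, 9)) + 99298) = 1/(-8*9 + 99298) = 1/(-2*36 + 99298) = 1/(-72 + 99298) = 1/99226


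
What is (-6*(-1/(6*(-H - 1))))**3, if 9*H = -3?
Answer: -27/8 ≈ -3.3750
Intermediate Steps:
H = -1/3 (H = (1/9)*(-3) = -1/3 ≈ -0.33333)
(-6*(-1/(6*(-H - 1))))**3 = (-6*(-1/(6*(-1*(-1/3) - 1))))**3 = (-6*(-1/(6*(1/3 - 1))))**3 = (-6/((2*(-2/3))*(-3)))**3 = (-6/((-4/3*(-3))))**3 = (-6/4)**3 = (-6*1/4)**3 = (-3/2)**3 = -27/8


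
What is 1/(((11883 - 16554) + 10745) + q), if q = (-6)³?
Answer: 1/5858 ≈ 0.00017071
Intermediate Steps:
q = -216
1/(((11883 - 16554) + 10745) + q) = 1/(((11883 - 16554) + 10745) - 216) = 1/((-4671 + 10745) - 216) = 1/(6074 - 216) = 1/5858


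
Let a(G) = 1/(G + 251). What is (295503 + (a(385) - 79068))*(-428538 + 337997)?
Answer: -12463209579601/636 ≈ -1.9596e+10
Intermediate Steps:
a(G) = 1/(251 + G)
(295503 + (a(385) - 79068))*(-428538 + 337997) = (295503 + (1/(251 + 385) - 79068))*(-428538 + 337997) = (295503 + (1/636 - 79068))*(-90541) = (295503 - 50287247/636)*(-90541) = (137652661/636)*(-90541) = -12463209579601/636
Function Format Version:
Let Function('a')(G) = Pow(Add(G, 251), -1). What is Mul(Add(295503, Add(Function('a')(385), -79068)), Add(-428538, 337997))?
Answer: Rational(-12463209579601, 636) ≈ -1.9596e+10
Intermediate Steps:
Function('a')(G) = Pow(Add(251, G), -1)
Mul(Add(295503, Add(Function('a')(385), -79068)), Add(-428538, 337997)) = Mul(Add(295503, Add(Pow(Add(251, 385), -1), -79068)), Add(-428538, 337997)) = Mul(Add(295503, Add(Pow(636, -1), -79068)), -90541) = Mul(Add(295503, Add(Rational(1, 636), -79068)), -90541) = Mul(Add(295503, Rational(-50287247, 636)), -90541) = Mul(Rational(137652661, 636), -90541) = Rational(-12463209579601, 636)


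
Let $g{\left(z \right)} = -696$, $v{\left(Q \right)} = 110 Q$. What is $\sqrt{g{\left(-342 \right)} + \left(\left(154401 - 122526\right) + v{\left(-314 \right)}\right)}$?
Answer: $i \sqrt{3361} \approx 57.974 i$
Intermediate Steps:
$\sqrt{g{\left(-342 \right)} + \left(\left(154401 - 122526\right) + v{\left(-314 \right)}\right)} = \sqrt{-696 + \left(\left(154401 - 122526\right) + 110 \left(-314\right)\right)} = \sqrt{-696 + \left(31875 - 34540\right)} = \sqrt{-696 - 2665} = \sqrt{-3361} = i \sqrt{3361}$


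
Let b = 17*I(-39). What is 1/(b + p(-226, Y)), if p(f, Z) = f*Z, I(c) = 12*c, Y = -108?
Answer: 1/16452 ≈ 6.0783e-5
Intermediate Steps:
b = -7956 (b = 17*(12*(-39)) = 17*(-468) = -7956)
p(f, Z) = Z*f
1/(b + p(-226, Y)) = 1/(-7956 - 108*(-226)) = 1/(-7956 + 24408) = 1/16452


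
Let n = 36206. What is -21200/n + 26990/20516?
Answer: 135565185/185700574 ≈ 0.73002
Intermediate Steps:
-21200/n + 26990/20516 = -21200/36206 + 26990/20516 = -21200*1/36206 + 26990*(1/20516) = -10600/18103 + 13495/10258 = 135565185/185700574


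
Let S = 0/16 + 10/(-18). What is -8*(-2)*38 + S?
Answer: 5467/9 ≈ 607.44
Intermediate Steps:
S = -5/9 (S = 0*(1/16) + 10*(-1/18) = 0 - 5/9 = -5/9 ≈ -0.55556)
-8*(-2)*38 + S = -8*(-2)*38 - 5/9 = 16*38 - 5/9 = 608 - 5/9 = 5467/9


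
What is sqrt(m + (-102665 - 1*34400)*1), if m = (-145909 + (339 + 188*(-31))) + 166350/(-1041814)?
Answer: 2*I*sqrt(19568194302219553)/520907 ≈ 537.09*I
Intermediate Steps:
m = -78864361161/520907 (m = (-145909 + (339 - 5828)) + 166350*(-1/1041814) = (-145909 - 5489) - 83175/520907 = -151398 - 83175/520907 = -78864361161/520907 ≈ -1.5140e+5)
sqrt(m + (-102665 - 1*34400)*1) = sqrt(-78864361161/520907 + (-102665 - 1*34400)*1) = sqrt(-78864361161/520907 + (-102665 - 34400)*1) = sqrt(-78864361161/520907 - 137065*1) = sqrt(-78864361161/520907 - 137065) = sqrt(-150262479116/520907) = 2*I*sqrt(19568194302219553)/520907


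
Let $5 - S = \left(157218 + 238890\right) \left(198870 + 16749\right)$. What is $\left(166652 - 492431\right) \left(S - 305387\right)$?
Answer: $27824366165996286$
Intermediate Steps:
$S = -85408410847$ ($S = 5 - \left(157218 + 238890\right) \left(198870 + 16749\right) = 5 - 396108 \cdot 215619 = 5 - 85408410852 = -85408410847$)
$\left(166652 - 492431\right) \left(S - 305387\right) = \left(166652 - 492431\right) \left(-85408410847 - 305387\right) = \left(-325779\right) \left(-85408716234\right) = 27824366165996286$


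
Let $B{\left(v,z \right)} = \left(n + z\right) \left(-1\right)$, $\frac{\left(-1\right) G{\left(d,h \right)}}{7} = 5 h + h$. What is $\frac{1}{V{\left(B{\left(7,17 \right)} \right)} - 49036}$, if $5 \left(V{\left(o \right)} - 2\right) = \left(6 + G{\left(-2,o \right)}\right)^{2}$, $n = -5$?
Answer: $\frac{1}{2986} \approx 0.0003349$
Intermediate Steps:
$G{\left(d,h \right)} = - 42 h$ ($G{\left(d,h \right)} = - 7 \left(5 h + h\right) = - 7 \cdot 6 h = - 42 h$)
$B{\left(v,z \right)} = 5 - z$ ($B{\left(v,z \right)} = \left(-5 + z\right) \left(-1\right) = 5 - z$)
$V{\left(o \right)} = 2 + \frac{\left(6 - 42 o\right)^{2}}{5}$
$\frac{1}{V{\left(B{\left(7,17 \right)} \right)} - 49036} = \frac{1}{\left(2 + \frac{36 \left(-1 + 7 \left(5 - 17\right)\right)^{2}}{5}\right) - 49036} = \frac{1}{\left(2 + \frac{36 \left(-1 + 7 \left(-12\right)\right)^{2}}{5}\right) - 49036} = \frac{1}{\left(2 + \frac{36 \left(-1 - 84\right)^{2}}{5}\right) - 49036} = \frac{1}{\left(2 + \frac{36 \left(-85\right)^{2}}{5}\right) - 49036} = \frac{1}{\left(2 + \frac{36}{5} \cdot 7225\right) - 49036} = \frac{1}{\left(2 + 52020\right) - 49036} = \frac{1}{52022 - 49036} = \frac{1}{2986}$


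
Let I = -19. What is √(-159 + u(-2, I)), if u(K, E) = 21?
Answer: I*√138 ≈ 11.747*I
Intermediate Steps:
√(-159 + u(-2, I)) = √(-159 + 21) = √(-138) = I*√138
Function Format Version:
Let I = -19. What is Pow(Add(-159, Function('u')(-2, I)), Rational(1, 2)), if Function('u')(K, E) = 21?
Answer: Mul(I, Pow(138, Rational(1, 2))) ≈ Mul(11.747, I)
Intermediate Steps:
Pow(Add(-159, Function('u')(-2, I)), Rational(1, 2)) = Pow(Add(-159, 21), Rational(1, 2)) = Pow(-138, Rational(1, 2)) = Mul(I, Pow(138, Rational(1, 2)))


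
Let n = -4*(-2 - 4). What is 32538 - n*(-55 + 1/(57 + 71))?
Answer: 541725/16 ≈ 33858.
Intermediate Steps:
n = 24 (n = -4*(-6) = 24)
32538 - n*(-55 + 1/(57 + 71)) = 32538 - 24*(-55 + 1/(57 + 71)) = 32538 - 24*(-55 + 1/128) = 32538 - 24*(-7039)/128 = 32538 - 1*(-21117/16) = 32538 + 21117/16 = 541725/16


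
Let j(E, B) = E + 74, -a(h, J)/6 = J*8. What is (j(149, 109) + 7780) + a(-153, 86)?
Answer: 3875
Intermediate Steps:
a(h, J) = -48*J (a(h, J) = -6*J*8 = -48*J)
j(E, B) = 74 + E
(j(149, 109) + 7780) + a(-153, 86) = ((74 + 149) + 7780) - 48*86 = (223 + 7780) - 4128 = 8003 - 4128 = 3875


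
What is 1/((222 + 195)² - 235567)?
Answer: -1/61678 ≈ -1.6213e-5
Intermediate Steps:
1/((222 + 195)² - 235567) = 1/(417² - 235567) = 1/(173889 - 235567) = 1/(-61678) = -1/61678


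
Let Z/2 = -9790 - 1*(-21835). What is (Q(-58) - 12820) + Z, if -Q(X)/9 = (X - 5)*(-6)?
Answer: 7868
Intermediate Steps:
Q(X) = -270 + 54*X (Q(X) = -9*(X - 5)*(-6) = -9*(-5 + X)*(-6) = -9*(30 - 6*X) = -270 + 54*X)
Z = 24090 (Z = 2*(-9790 - 1*(-21835)) = 2*(-9790 + 21835) = 2*12045 = 24090)
(Q(-58) - 12820) + Z = ((-270 + 54*(-58)) - 12820) + 24090 = ((-270 - 3132) - 12820) + 24090 = (-3402 - 12820) + 24090 = -16222 + 24090 = 7868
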